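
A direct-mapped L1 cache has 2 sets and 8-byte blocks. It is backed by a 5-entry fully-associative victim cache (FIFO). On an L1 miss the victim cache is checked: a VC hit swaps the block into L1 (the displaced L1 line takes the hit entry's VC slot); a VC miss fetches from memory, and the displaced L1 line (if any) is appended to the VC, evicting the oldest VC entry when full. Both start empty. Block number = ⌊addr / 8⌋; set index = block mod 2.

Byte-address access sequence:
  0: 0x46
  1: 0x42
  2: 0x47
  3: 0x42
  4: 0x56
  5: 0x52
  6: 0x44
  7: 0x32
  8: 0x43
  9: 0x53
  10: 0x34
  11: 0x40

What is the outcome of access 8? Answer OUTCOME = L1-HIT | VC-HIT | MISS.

0: 0x46 (blk 8, set 0) → MISS  vc=[]
1: 0x42 (blk 8, set 0) → L1-HIT  vc=[]
2: 0x47 (blk 8, set 0) → L1-HIT  vc=[]
3: 0x42 (blk 8, set 0) → L1-HIT  vc=[]
4: 0x56 (blk 10, set 0) → MISS  vc=[8]
5: 0x52 (blk 10, set 0) → L1-HIT  vc=[8]
6: 0x44 (blk 8, set 0) → VC-HIT  vc=[10]
7: 0x32 (blk 6, set 0) → MISS  vc=[10, 8]
8: 0x43 (blk 8, set 0) → VC-HIT  vc=[10, 6]
9: 0x53 (blk 10, set 0) → VC-HIT  vc=[8, 6]
10: 0x34 (blk 6, set 0) → VC-HIT  vc=[8, 10]
11: 0x40 (blk 8, set 0) → VC-HIT  vc=[6, 10]

OUTCOME = VC-HIT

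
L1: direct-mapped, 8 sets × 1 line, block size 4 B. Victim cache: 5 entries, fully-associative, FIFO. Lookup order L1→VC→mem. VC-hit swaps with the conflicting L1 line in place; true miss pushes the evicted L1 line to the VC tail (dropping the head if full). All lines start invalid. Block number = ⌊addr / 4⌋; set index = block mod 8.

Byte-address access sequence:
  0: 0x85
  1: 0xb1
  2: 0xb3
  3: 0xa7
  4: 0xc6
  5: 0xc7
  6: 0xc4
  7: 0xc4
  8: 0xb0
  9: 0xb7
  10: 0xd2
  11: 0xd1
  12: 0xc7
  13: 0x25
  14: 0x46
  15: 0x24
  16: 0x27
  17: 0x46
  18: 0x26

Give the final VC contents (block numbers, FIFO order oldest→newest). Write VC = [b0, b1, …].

0: 0x85 (blk 33, set 1) → MISS  vc=[]
1: 0xb1 (blk 44, set 4) → MISS  vc=[]
2: 0xb3 (blk 44, set 4) → L1-HIT  vc=[]
3: 0xa7 (blk 41, set 1) → MISS  vc=[33]
4: 0xc6 (blk 49, set 1) → MISS  vc=[33, 41]
5: 0xc7 (blk 49, set 1) → L1-HIT  vc=[33, 41]
6: 0xc4 (blk 49, set 1) → L1-HIT  vc=[33, 41]
7: 0xc4 (blk 49, set 1) → L1-HIT  vc=[33, 41]
8: 0xb0 (blk 44, set 4) → L1-HIT  vc=[33, 41]
9: 0xb7 (blk 45, set 5) → MISS  vc=[33, 41]
10: 0xd2 (blk 52, set 4) → MISS  vc=[33, 41, 44]
11: 0xd1 (blk 52, set 4) → L1-HIT  vc=[33, 41, 44]
12: 0xc7 (blk 49, set 1) → L1-HIT  vc=[33, 41, 44]
13: 0x25 (blk 9, set 1) → MISS  vc=[33, 41, 44, 49]
14: 0x46 (blk 17, set 1) → MISS  vc=[33, 41, 44, 49, 9]
15: 0x24 (blk 9, set 1) → VC-HIT  vc=[33, 41, 44, 49, 17]
16: 0x27 (blk 9, set 1) → L1-HIT  vc=[33, 41, 44, 49, 17]
17: 0x46 (blk 17, set 1) → VC-HIT  vc=[33, 41, 44, 49, 9]
18: 0x26 (blk 9, set 1) → VC-HIT  vc=[33, 41, 44, 49, 17]

VC = [33, 41, 44, 49, 17]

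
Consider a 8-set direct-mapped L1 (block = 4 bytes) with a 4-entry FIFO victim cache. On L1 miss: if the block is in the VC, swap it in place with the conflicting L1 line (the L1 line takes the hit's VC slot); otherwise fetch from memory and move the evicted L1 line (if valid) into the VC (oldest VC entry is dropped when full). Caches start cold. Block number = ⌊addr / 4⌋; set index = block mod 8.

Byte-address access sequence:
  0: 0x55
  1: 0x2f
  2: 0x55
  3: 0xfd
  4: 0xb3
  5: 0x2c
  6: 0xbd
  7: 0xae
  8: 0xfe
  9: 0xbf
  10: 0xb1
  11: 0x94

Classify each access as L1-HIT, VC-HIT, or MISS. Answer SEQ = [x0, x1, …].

SEQ = [MISS, MISS, L1-HIT, MISS, MISS, L1-HIT, MISS, MISS, VC-HIT, VC-HIT, L1-HIT, MISS]

#0 0x55→b21/s5 MISS; vc=[]
#1 0x2f→b11/s3 MISS; vc=[]
#2 0x55→b21/s5 L1-HIT; vc=[]
#3 0xfd→b63/s7 MISS; vc=[]
#4 0xb3→b44/s4 MISS; vc=[]
#5 0x2c→b11/s3 L1-HIT; vc=[]
#6 0xbd→b47/s7 MISS; vc=[63]
#7 0xae→b43/s3 MISS; vc=[63,11]
#8 0xfe→b63/s7 VC-HIT; vc=[47,11]
#9 0xbf→b47/s7 VC-HIT; vc=[63,11]
#10 0xb1→b44/s4 L1-HIT; vc=[63,11]
#11 0x94→b37/s5 MISS; vc=[63,11,21]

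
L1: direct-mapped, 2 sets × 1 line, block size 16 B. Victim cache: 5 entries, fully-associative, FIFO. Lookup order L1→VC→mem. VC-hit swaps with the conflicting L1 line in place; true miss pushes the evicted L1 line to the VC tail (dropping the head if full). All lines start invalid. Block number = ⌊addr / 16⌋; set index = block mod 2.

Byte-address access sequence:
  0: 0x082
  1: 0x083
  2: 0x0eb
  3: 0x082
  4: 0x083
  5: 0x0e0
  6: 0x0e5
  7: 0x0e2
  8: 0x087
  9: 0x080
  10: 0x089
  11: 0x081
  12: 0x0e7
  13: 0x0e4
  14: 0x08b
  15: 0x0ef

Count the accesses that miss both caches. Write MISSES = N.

MISSES = 2

#0 0x82→b8/s0 MISS; vc=[]
#1 0x83→b8/s0 L1-HIT; vc=[]
#2 0xeb→b14/s0 MISS; vc=[8]
#3 0x82→b8/s0 VC-HIT; vc=[14]
#4 0x83→b8/s0 L1-HIT; vc=[14]
#5 0xe0→b14/s0 VC-HIT; vc=[8]
#6 0xe5→b14/s0 L1-HIT; vc=[8]
#7 0xe2→b14/s0 L1-HIT; vc=[8]
#8 0x87→b8/s0 VC-HIT; vc=[14]
#9 0x80→b8/s0 L1-HIT; vc=[14]
#10 0x89→b8/s0 L1-HIT; vc=[14]
#11 0x81→b8/s0 L1-HIT; vc=[14]
#12 0xe7→b14/s0 VC-HIT; vc=[8]
#13 0xe4→b14/s0 L1-HIT; vc=[8]
#14 0x8b→b8/s0 VC-HIT; vc=[14]
#15 0xef→b14/s0 VC-HIT; vc=[8]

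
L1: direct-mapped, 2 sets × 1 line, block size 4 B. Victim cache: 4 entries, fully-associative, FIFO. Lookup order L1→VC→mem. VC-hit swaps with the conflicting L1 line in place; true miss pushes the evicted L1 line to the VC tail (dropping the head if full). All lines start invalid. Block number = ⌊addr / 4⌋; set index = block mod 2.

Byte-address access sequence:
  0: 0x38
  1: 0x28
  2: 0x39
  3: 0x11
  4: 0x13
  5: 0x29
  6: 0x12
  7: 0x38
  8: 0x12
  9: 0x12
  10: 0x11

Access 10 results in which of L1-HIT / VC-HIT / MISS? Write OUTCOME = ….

OUTCOME = L1-HIT

#0 0x38→b14/s0 MISS; vc=[]
#1 0x28→b10/s0 MISS; vc=[14]
#2 0x39→b14/s0 VC-HIT; vc=[10]
#3 0x11→b4/s0 MISS; vc=[10,14]
#4 0x13→b4/s0 L1-HIT; vc=[10,14]
#5 0x29→b10/s0 VC-HIT; vc=[4,14]
#6 0x12→b4/s0 VC-HIT; vc=[10,14]
#7 0x38→b14/s0 VC-HIT; vc=[10,4]
#8 0x12→b4/s0 VC-HIT; vc=[10,14]
#9 0x12→b4/s0 L1-HIT; vc=[10,14]
#10 0x11→b4/s0 L1-HIT; vc=[10,14]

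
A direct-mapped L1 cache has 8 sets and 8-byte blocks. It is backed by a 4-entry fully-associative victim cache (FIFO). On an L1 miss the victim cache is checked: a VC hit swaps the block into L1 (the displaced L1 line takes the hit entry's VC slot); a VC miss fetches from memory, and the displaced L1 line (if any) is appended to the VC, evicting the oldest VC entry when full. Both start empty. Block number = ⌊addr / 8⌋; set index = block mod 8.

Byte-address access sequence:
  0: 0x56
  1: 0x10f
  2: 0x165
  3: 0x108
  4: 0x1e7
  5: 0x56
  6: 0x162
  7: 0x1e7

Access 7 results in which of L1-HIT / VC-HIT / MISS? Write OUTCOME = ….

0: 0x56 (blk 10, set 2) → MISS  vc=[]
1: 0x10f (blk 33, set 1) → MISS  vc=[]
2: 0x165 (blk 44, set 4) → MISS  vc=[]
3: 0x108 (blk 33, set 1) → L1-HIT  vc=[]
4: 0x1e7 (blk 60, set 4) → MISS  vc=[44]
5: 0x56 (blk 10, set 2) → L1-HIT  vc=[44]
6: 0x162 (blk 44, set 4) → VC-HIT  vc=[60]
7: 0x1e7 (blk 60, set 4) → VC-HIT  vc=[44]

OUTCOME = VC-HIT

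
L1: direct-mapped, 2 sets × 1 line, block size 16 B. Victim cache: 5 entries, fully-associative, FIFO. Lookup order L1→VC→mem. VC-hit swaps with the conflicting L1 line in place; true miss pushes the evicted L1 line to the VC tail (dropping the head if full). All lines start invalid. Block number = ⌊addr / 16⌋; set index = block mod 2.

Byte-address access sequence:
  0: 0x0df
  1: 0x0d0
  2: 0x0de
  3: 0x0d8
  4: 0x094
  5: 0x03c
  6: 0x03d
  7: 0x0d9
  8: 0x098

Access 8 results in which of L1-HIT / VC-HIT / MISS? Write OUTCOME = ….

#0 0xdf→b13/s1 MISS; vc=[]
#1 0xd0→b13/s1 L1-HIT; vc=[]
#2 0xde→b13/s1 L1-HIT; vc=[]
#3 0xd8→b13/s1 L1-HIT; vc=[]
#4 0x94→b9/s1 MISS; vc=[13]
#5 0x3c→b3/s1 MISS; vc=[13,9]
#6 0x3d→b3/s1 L1-HIT; vc=[13,9]
#7 0xd9→b13/s1 VC-HIT; vc=[3,9]
#8 0x98→b9/s1 VC-HIT; vc=[3,13]

OUTCOME = VC-HIT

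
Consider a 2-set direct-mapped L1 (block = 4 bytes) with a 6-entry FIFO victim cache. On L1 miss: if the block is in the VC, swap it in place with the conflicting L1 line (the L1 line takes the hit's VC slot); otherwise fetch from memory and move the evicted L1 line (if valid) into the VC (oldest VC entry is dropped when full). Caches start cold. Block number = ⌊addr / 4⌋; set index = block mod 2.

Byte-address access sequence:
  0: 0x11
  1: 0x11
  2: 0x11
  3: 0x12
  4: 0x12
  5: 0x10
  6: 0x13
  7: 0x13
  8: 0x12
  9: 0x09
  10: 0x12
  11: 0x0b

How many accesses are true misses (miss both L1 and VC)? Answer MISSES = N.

  [0] addr=0x11 blk=4 s=0: MISS | VC []
  [1] addr=0x11 blk=4 s=0: L1-HIT | VC []
  [2] addr=0x11 blk=4 s=0: L1-HIT | VC []
  [3] addr=0x12 blk=4 s=0: L1-HIT | VC []
  [4] addr=0x12 blk=4 s=0: L1-HIT | VC []
  [5] addr=0x10 blk=4 s=0: L1-HIT | VC []
  [6] addr=0x13 blk=4 s=0: L1-HIT | VC []
  [7] addr=0x13 blk=4 s=0: L1-HIT | VC []
  [8] addr=0x12 blk=4 s=0: L1-HIT | VC []
  [9] addr=0x9 blk=2 s=0: MISS | VC [4]
  [10] addr=0x12 blk=4 s=0: VC-HIT | VC [2]
  [11] addr=0xb blk=2 s=0: VC-HIT | VC [4]

MISSES = 2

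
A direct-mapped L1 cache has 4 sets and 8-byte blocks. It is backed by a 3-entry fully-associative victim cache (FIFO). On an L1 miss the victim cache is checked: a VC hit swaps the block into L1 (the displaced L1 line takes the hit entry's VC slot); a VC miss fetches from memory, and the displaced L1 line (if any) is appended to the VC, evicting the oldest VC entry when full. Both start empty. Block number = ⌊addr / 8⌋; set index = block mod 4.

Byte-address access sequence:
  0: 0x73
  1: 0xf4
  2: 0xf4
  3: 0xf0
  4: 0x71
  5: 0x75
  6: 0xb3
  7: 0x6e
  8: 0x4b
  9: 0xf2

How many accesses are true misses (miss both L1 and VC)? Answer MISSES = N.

#0 0x73→b14/s2 MISS; vc=[]
#1 0xf4→b30/s2 MISS; vc=[14]
#2 0xf4→b30/s2 L1-HIT; vc=[14]
#3 0xf0→b30/s2 L1-HIT; vc=[14]
#4 0x71→b14/s2 VC-HIT; vc=[30]
#5 0x75→b14/s2 L1-HIT; vc=[30]
#6 0xb3→b22/s2 MISS; vc=[30,14]
#7 0x6e→b13/s1 MISS; vc=[30,14]
#8 0x4b→b9/s1 MISS; vc=[30,14,13]
#9 0xf2→b30/s2 VC-HIT; vc=[22,14,13]

MISSES = 5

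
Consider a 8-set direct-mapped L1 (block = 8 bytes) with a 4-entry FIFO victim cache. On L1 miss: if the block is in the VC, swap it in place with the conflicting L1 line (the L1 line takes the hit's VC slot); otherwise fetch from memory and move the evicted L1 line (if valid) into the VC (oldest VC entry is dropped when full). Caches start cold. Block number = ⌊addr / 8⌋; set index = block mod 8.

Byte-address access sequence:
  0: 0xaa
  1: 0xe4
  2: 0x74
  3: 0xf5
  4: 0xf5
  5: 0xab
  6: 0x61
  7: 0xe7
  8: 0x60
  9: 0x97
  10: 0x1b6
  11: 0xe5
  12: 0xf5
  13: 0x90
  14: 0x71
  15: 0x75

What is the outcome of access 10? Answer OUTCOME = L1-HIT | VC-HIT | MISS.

OUTCOME = MISS

  [0] addr=0xaa blk=21 s=5: MISS | VC []
  [1] addr=0xe4 blk=28 s=4: MISS | VC []
  [2] addr=0x74 blk=14 s=6: MISS | VC []
  [3] addr=0xf5 blk=30 s=6: MISS | VC [14]
  [4] addr=0xf5 blk=30 s=6: L1-HIT | VC [14]
  [5] addr=0xab blk=21 s=5: L1-HIT | VC [14]
  [6] addr=0x61 blk=12 s=4: MISS | VC [14, 28]
  [7] addr=0xe7 blk=28 s=4: VC-HIT | VC [14, 12]
  [8] addr=0x60 blk=12 s=4: VC-HIT | VC [14, 28]
  [9] addr=0x97 blk=18 s=2: MISS | VC [14, 28]
  [10] addr=0x1b6 blk=54 s=6: MISS | VC [14, 28, 30]
  [11] addr=0xe5 blk=28 s=4: VC-HIT | VC [14, 12, 30]
  [12] addr=0xf5 blk=30 s=6: VC-HIT | VC [14, 12, 54]
  [13] addr=0x90 blk=18 s=2: L1-HIT | VC [14, 12, 54]
  [14] addr=0x71 blk=14 s=6: VC-HIT | VC [30, 12, 54]
  [15] addr=0x75 blk=14 s=6: L1-HIT | VC [30, 12, 54]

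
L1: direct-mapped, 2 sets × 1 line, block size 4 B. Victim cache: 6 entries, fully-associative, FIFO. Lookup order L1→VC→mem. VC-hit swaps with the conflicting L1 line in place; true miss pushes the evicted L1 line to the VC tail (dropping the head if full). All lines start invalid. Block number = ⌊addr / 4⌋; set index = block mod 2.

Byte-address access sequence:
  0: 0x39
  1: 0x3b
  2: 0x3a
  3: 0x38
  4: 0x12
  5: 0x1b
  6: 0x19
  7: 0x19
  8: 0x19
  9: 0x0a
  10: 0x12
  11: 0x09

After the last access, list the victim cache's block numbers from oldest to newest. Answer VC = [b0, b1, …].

VC = [14, 4, 6]

  [0] addr=0x39 blk=14 s=0: MISS | VC []
  [1] addr=0x3b blk=14 s=0: L1-HIT | VC []
  [2] addr=0x3a blk=14 s=0: L1-HIT | VC []
  [3] addr=0x38 blk=14 s=0: L1-HIT | VC []
  [4] addr=0x12 blk=4 s=0: MISS | VC [14]
  [5] addr=0x1b blk=6 s=0: MISS | VC [14, 4]
  [6] addr=0x19 blk=6 s=0: L1-HIT | VC [14, 4]
  [7] addr=0x19 blk=6 s=0: L1-HIT | VC [14, 4]
  [8] addr=0x19 blk=6 s=0: L1-HIT | VC [14, 4]
  [9] addr=0xa blk=2 s=0: MISS | VC [14, 4, 6]
  [10] addr=0x12 blk=4 s=0: VC-HIT | VC [14, 2, 6]
  [11] addr=0x9 blk=2 s=0: VC-HIT | VC [14, 4, 6]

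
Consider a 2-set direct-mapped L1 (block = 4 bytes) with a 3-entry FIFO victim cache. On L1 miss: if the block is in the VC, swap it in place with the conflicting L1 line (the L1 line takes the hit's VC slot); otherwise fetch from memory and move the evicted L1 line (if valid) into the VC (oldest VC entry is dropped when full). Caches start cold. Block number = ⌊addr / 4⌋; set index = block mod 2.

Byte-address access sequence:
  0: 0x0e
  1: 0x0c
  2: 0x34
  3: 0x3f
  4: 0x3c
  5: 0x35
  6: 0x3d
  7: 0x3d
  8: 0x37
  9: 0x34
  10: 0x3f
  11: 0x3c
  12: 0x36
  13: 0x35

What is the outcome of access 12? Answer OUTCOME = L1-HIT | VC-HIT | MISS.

OUTCOME = VC-HIT

  [0] addr=0xe blk=3 s=1: MISS | VC []
  [1] addr=0xc blk=3 s=1: L1-HIT | VC []
  [2] addr=0x34 blk=13 s=1: MISS | VC [3]
  [3] addr=0x3f blk=15 s=1: MISS | VC [3, 13]
  [4] addr=0x3c blk=15 s=1: L1-HIT | VC [3, 13]
  [5] addr=0x35 blk=13 s=1: VC-HIT | VC [3, 15]
  [6] addr=0x3d blk=15 s=1: VC-HIT | VC [3, 13]
  [7] addr=0x3d blk=15 s=1: L1-HIT | VC [3, 13]
  [8] addr=0x37 blk=13 s=1: VC-HIT | VC [3, 15]
  [9] addr=0x34 blk=13 s=1: L1-HIT | VC [3, 15]
  [10] addr=0x3f blk=15 s=1: VC-HIT | VC [3, 13]
  [11] addr=0x3c blk=15 s=1: L1-HIT | VC [3, 13]
  [12] addr=0x36 blk=13 s=1: VC-HIT | VC [3, 15]
  [13] addr=0x35 blk=13 s=1: L1-HIT | VC [3, 15]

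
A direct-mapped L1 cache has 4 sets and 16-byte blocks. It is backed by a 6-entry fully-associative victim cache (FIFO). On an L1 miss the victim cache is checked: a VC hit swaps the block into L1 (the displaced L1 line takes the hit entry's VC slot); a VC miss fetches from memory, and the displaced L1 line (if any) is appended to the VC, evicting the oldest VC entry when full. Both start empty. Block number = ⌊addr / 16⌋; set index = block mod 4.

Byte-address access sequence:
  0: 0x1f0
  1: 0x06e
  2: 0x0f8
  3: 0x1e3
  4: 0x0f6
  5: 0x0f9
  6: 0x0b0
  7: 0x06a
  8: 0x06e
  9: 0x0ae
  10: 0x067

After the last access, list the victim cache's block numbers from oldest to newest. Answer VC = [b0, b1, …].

VC = [31, 30, 15, 10]

#0 0x1f0→b31/s3 MISS; vc=[]
#1 0x6e→b6/s2 MISS; vc=[]
#2 0xf8→b15/s3 MISS; vc=[31]
#3 0x1e3→b30/s2 MISS; vc=[31,6]
#4 0xf6→b15/s3 L1-HIT; vc=[31,6]
#5 0xf9→b15/s3 L1-HIT; vc=[31,6]
#6 0xb0→b11/s3 MISS; vc=[31,6,15]
#7 0x6a→b6/s2 VC-HIT; vc=[31,30,15]
#8 0x6e→b6/s2 L1-HIT; vc=[31,30,15]
#9 0xae→b10/s2 MISS; vc=[31,30,15,6]
#10 0x67→b6/s2 VC-HIT; vc=[31,30,15,10]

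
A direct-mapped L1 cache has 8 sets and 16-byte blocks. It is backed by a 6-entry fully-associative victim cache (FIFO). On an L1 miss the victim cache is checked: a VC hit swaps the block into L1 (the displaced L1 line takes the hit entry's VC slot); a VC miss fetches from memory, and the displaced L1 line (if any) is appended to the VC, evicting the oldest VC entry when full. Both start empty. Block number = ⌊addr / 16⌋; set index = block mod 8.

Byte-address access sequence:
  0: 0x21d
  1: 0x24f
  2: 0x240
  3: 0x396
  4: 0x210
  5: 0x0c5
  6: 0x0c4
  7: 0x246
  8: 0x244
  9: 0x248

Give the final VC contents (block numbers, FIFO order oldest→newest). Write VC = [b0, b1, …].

#0 0x21d→b33/s1 MISS; vc=[]
#1 0x24f→b36/s4 MISS; vc=[]
#2 0x240→b36/s4 L1-HIT; vc=[]
#3 0x396→b57/s1 MISS; vc=[33]
#4 0x210→b33/s1 VC-HIT; vc=[57]
#5 0xc5→b12/s4 MISS; vc=[57,36]
#6 0xc4→b12/s4 L1-HIT; vc=[57,36]
#7 0x246→b36/s4 VC-HIT; vc=[57,12]
#8 0x244→b36/s4 L1-HIT; vc=[57,12]
#9 0x248→b36/s4 L1-HIT; vc=[57,12]

VC = [57, 12]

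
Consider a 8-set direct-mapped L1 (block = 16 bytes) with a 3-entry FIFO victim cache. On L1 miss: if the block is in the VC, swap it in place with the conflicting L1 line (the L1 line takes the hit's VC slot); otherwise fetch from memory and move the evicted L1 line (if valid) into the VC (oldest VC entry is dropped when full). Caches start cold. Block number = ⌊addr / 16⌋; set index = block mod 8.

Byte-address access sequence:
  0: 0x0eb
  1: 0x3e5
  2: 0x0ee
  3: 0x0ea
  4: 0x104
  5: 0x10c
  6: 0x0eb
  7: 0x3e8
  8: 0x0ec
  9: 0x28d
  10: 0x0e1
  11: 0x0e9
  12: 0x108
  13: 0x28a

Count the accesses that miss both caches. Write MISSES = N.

  [0] addr=0xeb blk=14 s=6: MISS | VC []
  [1] addr=0x3e5 blk=62 s=6: MISS | VC [14]
  [2] addr=0xee blk=14 s=6: VC-HIT | VC [62]
  [3] addr=0xea blk=14 s=6: L1-HIT | VC [62]
  [4] addr=0x104 blk=16 s=0: MISS | VC [62]
  [5] addr=0x10c blk=16 s=0: L1-HIT | VC [62]
  [6] addr=0xeb blk=14 s=6: L1-HIT | VC [62]
  [7] addr=0x3e8 blk=62 s=6: VC-HIT | VC [14]
  [8] addr=0xec blk=14 s=6: VC-HIT | VC [62]
  [9] addr=0x28d blk=40 s=0: MISS | VC [62, 16]
  [10] addr=0xe1 blk=14 s=6: L1-HIT | VC [62, 16]
  [11] addr=0xe9 blk=14 s=6: L1-HIT | VC [62, 16]
  [12] addr=0x108 blk=16 s=0: VC-HIT | VC [62, 40]
  [13] addr=0x28a blk=40 s=0: VC-HIT | VC [62, 16]

MISSES = 4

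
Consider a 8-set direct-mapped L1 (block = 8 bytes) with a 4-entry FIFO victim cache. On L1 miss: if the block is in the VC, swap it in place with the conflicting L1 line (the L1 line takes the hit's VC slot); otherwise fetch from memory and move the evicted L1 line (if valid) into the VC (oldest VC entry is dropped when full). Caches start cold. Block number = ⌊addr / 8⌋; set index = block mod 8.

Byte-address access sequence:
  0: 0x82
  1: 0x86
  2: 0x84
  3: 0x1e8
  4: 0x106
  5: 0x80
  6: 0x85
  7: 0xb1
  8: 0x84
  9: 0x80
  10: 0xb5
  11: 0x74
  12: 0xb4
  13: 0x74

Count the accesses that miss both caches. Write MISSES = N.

MISSES = 5

0: 0x82 (blk 16, set 0) → MISS  vc=[]
1: 0x86 (blk 16, set 0) → L1-HIT  vc=[]
2: 0x84 (blk 16, set 0) → L1-HIT  vc=[]
3: 0x1e8 (blk 61, set 5) → MISS  vc=[]
4: 0x106 (blk 32, set 0) → MISS  vc=[16]
5: 0x80 (blk 16, set 0) → VC-HIT  vc=[32]
6: 0x85 (blk 16, set 0) → L1-HIT  vc=[32]
7: 0xb1 (blk 22, set 6) → MISS  vc=[32]
8: 0x84 (blk 16, set 0) → L1-HIT  vc=[32]
9: 0x80 (blk 16, set 0) → L1-HIT  vc=[32]
10: 0xb5 (blk 22, set 6) → L1-HIT  vc=[32]
11: 0x74 (blk 14, set 6) → MISS  vc=[32, 22]
12: 0xb4 (blk 22, set 6) → VC-HIT  vc=[32, 14]
13: 0x74 (blk 14, set 6) → VC-HIT  vc=[32, 22]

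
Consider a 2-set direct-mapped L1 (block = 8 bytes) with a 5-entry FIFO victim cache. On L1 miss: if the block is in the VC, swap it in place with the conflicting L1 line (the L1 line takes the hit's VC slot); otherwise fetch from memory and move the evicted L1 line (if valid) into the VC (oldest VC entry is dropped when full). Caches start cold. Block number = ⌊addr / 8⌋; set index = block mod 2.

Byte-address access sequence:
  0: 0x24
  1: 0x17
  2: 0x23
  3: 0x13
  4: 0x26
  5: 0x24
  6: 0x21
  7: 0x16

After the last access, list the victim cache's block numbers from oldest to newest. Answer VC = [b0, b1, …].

VC = [4]

  [0] addr=0x24 blk=4 s=0: MISS | VC []
  [1] addr=0x17 blk=2 s=0: MISS | VC [4]
  [2] addr=0x23 blk=4 s=0: VC-HIT | VC [2]
  [3] addr=0x13 blk=2 s=0: VC-HIT | VC [4]
  [4] addr=0x26 blk=4 s=0: VC-HIT | VC [2]
  [5] addr=0x24 blk=4 s=0: L1-HIT | VC [2]
  [6] addr=0x21 blk=4 s=0: L1-HIT | VC [2]
  [7] addr=0x16 blk=2 s=0: VC-HIT | VC [4]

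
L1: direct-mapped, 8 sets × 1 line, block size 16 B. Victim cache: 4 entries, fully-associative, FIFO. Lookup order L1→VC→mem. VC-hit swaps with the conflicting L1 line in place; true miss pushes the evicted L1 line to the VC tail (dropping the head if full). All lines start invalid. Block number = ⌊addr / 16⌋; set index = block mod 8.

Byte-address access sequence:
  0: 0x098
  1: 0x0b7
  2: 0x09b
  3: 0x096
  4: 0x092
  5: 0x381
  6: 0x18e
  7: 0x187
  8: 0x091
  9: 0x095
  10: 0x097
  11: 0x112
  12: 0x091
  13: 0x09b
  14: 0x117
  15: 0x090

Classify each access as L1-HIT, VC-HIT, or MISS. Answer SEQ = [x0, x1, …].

SEQ = [MISS, MISS, L1-HIT, L1-HIT, L1-HIT, MISS, MISS, L1-HIT, L1-HIT, L1-HIT, L1-HIT, MISS, VC-HIT, L1-HIT, VC-HIT, VC-HIT]

0: 0x98 (blk 9, set 1) → MISS  vc=[]
1: 0xb7 (blk 11, set 3) → MISS  vc=[]
2: 0x9b (blk 9, set 1) → L1-HIT  vc=[]
3: 0x96 (blk 9, set 1) → L1-HIT  vc=[]
4: 0x92 (blk 9, set 1) → L1-HIT  vc=[]
5: 0x381 (blk 56, set 0) → MISS  vc=[]
6: 0x18e (blk 24, set 0) → MISS  vc=[56]
7: 0x187 (blk 24, set 0) → L1-HIT  vc=[56]
8: 0x91 (blk 9, set 1) → L1-HIT  vc=[56]
9: 0x95 (blk 9, set 1) → L1-HIT  vc=[56]
10: 0x97 (blk 9, set 1) → L1-HIT  vc=[56]
11: 0x112 (blk 17, set 1) → MISS  vc=[56, 9]
12: 0x91 (blk 9, set 1) → VC-HIT  vc=[56, 17]
13: 0x9b (blk 9, set 1) → L1-HIT  vc=[56, 17]
14: 0x117 (blk 17, set 1) → VC-HIT  vc=[56, 9]
15: 0x90 (blk 9, set 1) → VC-HIT  vc=[56, 17]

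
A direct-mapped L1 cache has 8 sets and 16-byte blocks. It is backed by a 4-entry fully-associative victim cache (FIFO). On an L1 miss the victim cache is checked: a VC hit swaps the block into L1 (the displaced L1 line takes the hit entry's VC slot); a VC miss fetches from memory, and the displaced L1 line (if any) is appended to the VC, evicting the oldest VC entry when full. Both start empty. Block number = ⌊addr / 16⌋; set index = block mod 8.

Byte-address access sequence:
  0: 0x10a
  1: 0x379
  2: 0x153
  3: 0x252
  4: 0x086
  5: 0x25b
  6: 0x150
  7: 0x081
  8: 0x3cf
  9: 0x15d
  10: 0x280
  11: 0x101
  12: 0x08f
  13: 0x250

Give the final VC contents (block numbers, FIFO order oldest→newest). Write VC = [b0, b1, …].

  [0] addr=0x10a blk=16 s=0: MISS | VC []
  [1] addr=0x379 blk=55 s=7: MISS | VC []
  [2] addr=0x153 blk=21 s=5: MISS | VC []
  [3] addr=0x252 blk=37 s=5: MISS | VC [21]
  [4] addr=0x86 blk=8 s=0: MISS | VC [21, 16]
  [5] addr=0x25b blk=37 s=5: L1-HIT | VC [21, 16]
  [6] addr=0x150 blk=21 s=5: VC-HIT | VC [37, 16]
  [7] addr=0x81 blk=8 s=0: L1-HIT | VC [37, 16]
  [8] addr=0x3cf blk=60 s=4: MISS | VC [37, 16]
  [9] addr=0x15d blk=21 s=5: L1-HIT | VC [37, 16]
  [10] addr=0x280 blk=40 s=0: MISS | VC [37, 16, 8]
  [11] addr=0x101 blk=16 s=0: VC-HIT | VC [37, 40, 8]
  [12] addr=0x8f blk=8 s=0: VC-HIT | VC [37, 40, 16]
  [13] addr=0x250 blk=37 s=5: VC-HIT | VC [21, 40, 16]

VC = [21, 40, 16]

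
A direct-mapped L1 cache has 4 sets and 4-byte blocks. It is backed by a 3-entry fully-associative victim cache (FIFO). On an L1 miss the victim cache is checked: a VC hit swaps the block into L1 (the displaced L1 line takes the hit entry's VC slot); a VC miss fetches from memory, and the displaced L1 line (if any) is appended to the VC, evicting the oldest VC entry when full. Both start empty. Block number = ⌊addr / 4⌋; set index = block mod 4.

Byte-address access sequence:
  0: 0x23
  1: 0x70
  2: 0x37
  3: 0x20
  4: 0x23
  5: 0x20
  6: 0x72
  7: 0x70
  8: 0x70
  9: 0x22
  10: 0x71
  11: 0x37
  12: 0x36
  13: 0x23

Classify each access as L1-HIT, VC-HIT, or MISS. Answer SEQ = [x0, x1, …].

SEQ = [MISS, MISS, MISS, VC-HIT, L1-HIT, L1-HIT, VC-HIT, L1-HIT, L1-HIT, VC-HIT, VC-HIT, L1-HIT, L1-HIT, VC-HIT]

  [0] addr=0x23 blk=8 s=0: MISS | VC []
  [1] addr=0x70 blk=28 s=0: MISS | VC [8]
  [2] addr=0x37 blk=13 s=1: MISS | VC [8]
  [3] addr=0x20 blk=8 s=0: VC-HIT | VC [28]
  [4] addr=0x23 blk=8 s=0: L1-HIT | VC [28]
  [5] addr=0x20 blk=8 s=0: L1-HIT | VC [28]
  [6] addr=0x72 blk=28 s=0: VC-HIT | VC [8]
  [7] addr=0x70 blk=28 s=0: L1-HIT | VC [8]
  [8] addr=0x70 blk=28 s=0: L1-HIT | VC [8]
  [9] addr=0x22 blk=8 s=0: VC-HIT | VC [28]
  [10] addr=0x71 blk=28 s=0: VC-HIT | VC [8]
  [11] addr=0x37 blk=13 s=1: L1-HIT | VC [8]
  [12] addr=0x36 blk=13 s=1: L1-HIT | VC [8]
  [13] addr=0x23 blk=8 s=0: VC-HIT | VC [28]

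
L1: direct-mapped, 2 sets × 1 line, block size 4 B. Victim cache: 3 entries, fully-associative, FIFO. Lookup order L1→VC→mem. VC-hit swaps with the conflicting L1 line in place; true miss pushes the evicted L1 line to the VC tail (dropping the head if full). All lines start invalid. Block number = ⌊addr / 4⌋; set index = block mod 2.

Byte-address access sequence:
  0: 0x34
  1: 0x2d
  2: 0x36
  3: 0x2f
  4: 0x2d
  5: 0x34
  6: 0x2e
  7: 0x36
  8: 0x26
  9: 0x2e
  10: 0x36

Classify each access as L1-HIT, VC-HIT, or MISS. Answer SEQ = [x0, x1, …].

SEQ = [MISS, MISS, VC-HIT, VC-HIT, L1-HIT, VC-HIT, VC-HIT, VC-HIT, MISS, VC-HIT, VC-HIT]

#0 0x34→b13/s1 MISS; vc=[]
#1 0x2d→b11/s1 MISS; vc=[13]
#2 0x36→b13/s1 VC-HIT; vc=[11]
#3 0x2f→b11/s1 VC-HIT; vc=[13]
#4 0x2d→b11/s1 L1-HIT; vc=[13]
#5 0x34→b13/s1 VC-HIT; vc=[11]
#6 0x2e→b11/s1 VC-HIT; vc=[13]
#7 0x36→b13/s1 VC-HIT; vc=[11]
#8 0x26→b9/s1 MISS; vc=[11,13]
#9 0x2e→b11/s1 VC-HIT; vc=[9,13]
#10 0x36→b13/s1 VC-HIT; vc=[9,11]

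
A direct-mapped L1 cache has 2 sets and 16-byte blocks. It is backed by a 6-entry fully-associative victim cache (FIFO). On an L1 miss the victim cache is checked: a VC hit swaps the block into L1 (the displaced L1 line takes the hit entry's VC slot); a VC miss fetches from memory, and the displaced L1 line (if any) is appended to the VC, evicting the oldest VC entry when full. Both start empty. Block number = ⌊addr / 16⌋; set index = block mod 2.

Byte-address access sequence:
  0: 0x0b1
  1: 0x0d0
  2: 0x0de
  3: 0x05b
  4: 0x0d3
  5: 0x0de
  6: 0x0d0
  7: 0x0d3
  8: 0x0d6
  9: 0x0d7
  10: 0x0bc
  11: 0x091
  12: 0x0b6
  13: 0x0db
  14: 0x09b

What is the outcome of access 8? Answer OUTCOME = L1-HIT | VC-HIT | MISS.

  [0] addr=0xb1 blk=11 s=1: MISS | VC []
  [1] addr=0xd0 blk=13 s=1: MISS | VC [11]
  [2] addr=0xde blk=13 s=1: L1-HIT | VC [11]
  [3] addr=0x5b blk=5 s=1: MISS | VC [11, 13]
  [4] addr=0xd3 blk=13 s=1: VC-HIT | VC [11, 5]
  [5] addr=0xde blk=13 s=1: L1-HIT | VC [11, 5]
  [6] addr=0xd0 blk=13 s=1: L1-HIT | VC [11, 5]
  [7] addr=0xd3 blk=13 s=1: L1-HIT | VC [11, 5]
  [8] addr=0xd6 blk=13 s=1: L1-HIT | VC [11, 5]
  [9] addr=0xd7 blk=13 s=1: L1-HIT | VC [11, 5]
  [10] addr=0xbc blk=11 s=1: VC-HIT | VC [13, 5]
  [11] addr=0x91 blk=9 s=1: MISS | VC [13, 5, 11]
  [12] addr=0xb6 blk=11 s=1: VC-HIT | VC [13, 5, 9]
  [13] addr=0xdb blk=13 s=1: VC-HIT | VC [11, 5, 9]
  [14] addr=0x9b blk=9 s=1: VC-HIT | VC [11, 5, 13]

OUTCOME = L1-HIT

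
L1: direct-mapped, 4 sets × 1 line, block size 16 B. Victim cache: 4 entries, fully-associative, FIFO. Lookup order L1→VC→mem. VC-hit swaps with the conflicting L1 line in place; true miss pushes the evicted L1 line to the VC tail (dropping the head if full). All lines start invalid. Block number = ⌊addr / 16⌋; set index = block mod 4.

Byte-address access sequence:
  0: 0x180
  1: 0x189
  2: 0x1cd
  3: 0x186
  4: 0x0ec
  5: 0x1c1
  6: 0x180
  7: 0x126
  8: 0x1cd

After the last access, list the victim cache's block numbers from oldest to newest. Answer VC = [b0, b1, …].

VC = [24, 14]

#0 0x180→b24/s0 MISS; vc=[]
#1 0x189→b24/s0 L1-HIT; vc=[]
#2 0x1cd→b28/s0 MISS; vc=[24]
#3 0x186→b24/s0 VC-HIT; vc=[28]
#4 0xec→b14/s2 MISS; vc=[28]
#5 0x1c1→b28/s0 VC-HIT; vc=[24]
#6 0x180→b24/s0 VC-HIT; vc=[28]
#7 0x126→b18/s2 MISS; vc=[28,14]
#8 0x1cd→b28/s0 VC-HIT; vc=[24,14]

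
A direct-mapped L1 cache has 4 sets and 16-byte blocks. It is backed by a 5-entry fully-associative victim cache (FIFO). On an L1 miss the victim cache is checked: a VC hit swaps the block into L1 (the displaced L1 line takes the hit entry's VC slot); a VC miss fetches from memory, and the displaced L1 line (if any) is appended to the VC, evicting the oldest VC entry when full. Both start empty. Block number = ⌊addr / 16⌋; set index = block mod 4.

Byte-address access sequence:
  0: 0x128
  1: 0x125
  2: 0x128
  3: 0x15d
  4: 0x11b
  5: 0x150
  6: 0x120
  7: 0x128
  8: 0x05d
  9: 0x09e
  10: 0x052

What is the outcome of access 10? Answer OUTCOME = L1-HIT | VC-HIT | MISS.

OUTCOME = VC-HIT

0: 0x128 (blk 18, set 2) → MISS  vc=[]
1: 0x125 (blk 18, set 2) → L1-HIT  vc=[]
2: 0x128 (blk 18, set 2) → L1-HIT  vc=[]
3: 0x15d (blk 21, set 1) → MISS  vc=[]
4: 0x11b (blk 17, set 1) → MISS  vc=[21]
5: 0x150 (blk 21, set 1) → VC-HIT  vc=[17]
6: 0x120 (blk 18, set 2) → L1-HIT  vc=[17]
7: 0x128 (blk 18, set 2) → L1-HIT  vc=[17]
8: 0x5d (blk 5, set 1) → MISS  vc=[17, 21]
9: 0x9e (blk 9, set 1) → MISS  vc=[17, 21, 5]
10: 0x52 (blk 5, set 1) → VC-HIT  vc=[17, 21, 9]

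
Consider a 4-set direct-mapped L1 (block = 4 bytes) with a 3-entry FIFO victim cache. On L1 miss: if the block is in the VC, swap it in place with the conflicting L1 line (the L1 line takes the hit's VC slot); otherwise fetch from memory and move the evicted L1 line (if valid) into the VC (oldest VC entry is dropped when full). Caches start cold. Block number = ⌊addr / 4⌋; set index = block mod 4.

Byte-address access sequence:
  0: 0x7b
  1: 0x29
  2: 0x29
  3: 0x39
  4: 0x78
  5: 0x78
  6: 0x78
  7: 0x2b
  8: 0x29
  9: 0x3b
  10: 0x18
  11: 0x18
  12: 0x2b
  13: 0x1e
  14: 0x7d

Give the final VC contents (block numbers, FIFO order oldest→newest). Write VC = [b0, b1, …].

0: 0x7b (blk 30, set 2) → MISS  vc=[]
1: 0x29 (blk 10, set 2) → MISS  vc=[30]
2: 0x29 (blk 10, set 2) → L1-HIT  vc=[30]
3: 0x39 (blk 14, set 2) → MISS  vc=[30, 10]
4: 0x78 (blk 30, set 2) → VC-HIT  vc=[14, 10]
5: 0x78 (blk 30, set 2) → L1-HIT  vc=[14, 10]
6: 0x78 (blk 30, set 2) → L1-HIT  vc=[14, 10]
7: 0x2b (blk 10, set 2) → VC-HIT  vc=[14, 30]
8: 0x29 (blk 10, set 2) → L1-HIT  vc=[14, 30]
9: 0x3b (blk 14, set 2) → VC-HIT  vc=[10, 30]
10: 0x18 (blk 6, set 2) → MISS  vc=[10, 30, 14]
11: 0x18 (blk 6, set 2) → L1-HIT  vc=[10, 30, 14]
12: 0x2b (blk 10, set 2) → VC-HIT  vc=[6, 30, 14]
13: 0x1e (blk 7, set 3) → MISS  vc=[6, 30, 14]
14: 0x7d (blk 31, set 3) → MISS  vc=[30, 14, 7]

VC = [30, 14, 7]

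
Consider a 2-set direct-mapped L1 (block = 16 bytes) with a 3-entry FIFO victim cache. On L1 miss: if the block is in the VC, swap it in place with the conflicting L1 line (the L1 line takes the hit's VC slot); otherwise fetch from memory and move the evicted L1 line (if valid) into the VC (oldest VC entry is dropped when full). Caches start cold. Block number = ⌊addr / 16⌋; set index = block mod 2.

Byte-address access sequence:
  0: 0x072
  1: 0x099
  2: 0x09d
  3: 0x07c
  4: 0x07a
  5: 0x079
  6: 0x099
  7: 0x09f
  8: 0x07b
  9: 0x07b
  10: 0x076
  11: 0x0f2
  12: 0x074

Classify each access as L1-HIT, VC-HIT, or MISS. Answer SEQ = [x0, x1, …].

  [0] addr=0x72 blk=7 s=1: MISS | VC []
  [1] addr=0x99 blk=9 s=1: MISS | VC [7]
  [2] addr=0x9d blk=9 s=1: L1-HIT | VC [7]
  [3] addr=0x7c blk=7 s=1: VC-HIT | VC [9]
  [4] addr=0x7a blk=7 s=1: L1-HIT | VC [9]
  [5] addr=0x79 blk=7 s=1: L1-HIT | VC [9]
  [6] addr=0x99 blk=9 s=1: VC-HIT | VC [7]
  [7] addr=0x9f blk=9 s=1: L1-HIT | VC [7]
  [8] addr=0x7b blk=7 s=1: VC-HIT | VC [9]
  [9] addr=0x7b blk=7 s=1: L1-HIT | VC [9]
  [10] addr=0x76 blk=7 s=1: L1-HIT | VC [9]
  [11] addr=0xf2 blk=15 s=1: MISS | VC [9, 7]
  [12] addr=0x74 blk=7 s=1: VC-HIT | VC [9, 15]

SEQ = [MISS, MISS, L1-HIT, VC-HIT, L1-HIT, L1-HIT, VC-HIT, L1-HIT, VC-HIT, L1-HIT, L1-HIT, MISS, VC-HIT]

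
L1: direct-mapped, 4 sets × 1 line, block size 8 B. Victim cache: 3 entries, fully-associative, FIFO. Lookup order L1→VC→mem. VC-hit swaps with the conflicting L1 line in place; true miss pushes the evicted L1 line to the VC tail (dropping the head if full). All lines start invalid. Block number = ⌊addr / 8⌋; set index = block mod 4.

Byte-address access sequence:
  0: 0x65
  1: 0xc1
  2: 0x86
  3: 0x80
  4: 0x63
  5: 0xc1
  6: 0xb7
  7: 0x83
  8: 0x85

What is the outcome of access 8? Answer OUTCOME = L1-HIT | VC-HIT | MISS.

OUTCOME = L1-HIT

0: 0x65 (blk 12, set 0) → MISS  vc=[]
1: 0xc1 (blk 24, set 0) → MISS  vc=[12]
2: 0x86 (blk 16, set 0) → MISS  vc=[12, 24]
3: 0x80 (blk 16, set 0) → L1-HIT  vc=[12, 24]
4: 0x63 (blk 12, set 0) → VC-HIT  vc=[16, 24]
5: 0xc1 (blk 24, set 0) → VC-HIT  vc=[16, 12]
6: 0xb7 (blk 22, set 2) → MISS  vc=[16, 12]
7: 0x83 (blk 16, set 0) → VC-HIT  vc=[24, 12]
8: 0x85 (blk 16, set 0) → L1-HIT  vc=[24, 12]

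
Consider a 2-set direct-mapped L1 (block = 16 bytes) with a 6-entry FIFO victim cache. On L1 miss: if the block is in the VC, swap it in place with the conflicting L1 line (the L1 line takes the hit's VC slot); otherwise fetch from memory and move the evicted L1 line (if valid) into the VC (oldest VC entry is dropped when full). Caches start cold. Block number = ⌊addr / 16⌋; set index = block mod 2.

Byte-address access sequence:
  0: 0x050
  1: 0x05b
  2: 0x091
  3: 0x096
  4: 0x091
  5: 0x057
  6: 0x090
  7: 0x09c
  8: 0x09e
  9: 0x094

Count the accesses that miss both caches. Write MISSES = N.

#0 0x50→b5/s1 MISS; vc=[]
#1 0x5b→b5/s1 L1-HIT; vc=[]
#2 0x91→b9/s1 MISS; vc=[5]
#3 0x96→b9/s1 L1-HIT; vc=[5]
#4 0x91→b9/s1 L1-HIT; vc=[5]
#5 0x57→b5/s1 VC-HIT; vc=[9]
#6 0x90→b9/s1 VC-HIT; vc=[5]
#7 0x9c→b9/s1 L1-HIT; vc=[5]
#8 0x9e→b9/s1 L1-HIT; vc=[5]
#9 0x94→b9/s1 L1-HIT; vc=[5]

MISSES = 2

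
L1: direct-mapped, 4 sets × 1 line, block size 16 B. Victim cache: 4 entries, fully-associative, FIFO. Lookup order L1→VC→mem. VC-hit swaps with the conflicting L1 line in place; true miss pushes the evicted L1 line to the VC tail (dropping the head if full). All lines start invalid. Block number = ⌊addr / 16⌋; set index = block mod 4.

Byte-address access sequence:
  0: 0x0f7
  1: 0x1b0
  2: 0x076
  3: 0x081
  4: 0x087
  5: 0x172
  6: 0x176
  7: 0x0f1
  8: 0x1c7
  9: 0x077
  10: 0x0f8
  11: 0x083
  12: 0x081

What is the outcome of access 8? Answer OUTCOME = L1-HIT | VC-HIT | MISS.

OUTCOME = MISS

#0 0xf7→b15/s3 MISS; vc=[]
#1 0x1b0→b27/s3 MISS; vc=[15]
#2 0x76→b7/s3 MISS; vc=[15,27]
#3 0x81→b8/s0 MISS; vc=[15,27]
#4 0x87→b8/s0 L1-HIT; vc=[15,27]
#5 0x172→b23/s3 MISS; vc=[15,27,7]
#6 0x176→b23/s3 L1-HIT; vc=[15,27,7]
#7 0xf1→b15/s3 VC-HIT; vc=[23,27,7]
#8 0x1c7→b28/s0 MISS; vc=[23,27,7,8]
#9 0x77→b7/s3 VC-HIT; vc=[23,27,15,8]
#10 0xf8→b15/s3 VC-HIT; vc=[23,27,7,8]
#11 0x83→b8/s0 VC-HIT; vc=[23,27,7,28]
#12 0x81→b8/s0 L1-HIT; vc=[23,27,7,28]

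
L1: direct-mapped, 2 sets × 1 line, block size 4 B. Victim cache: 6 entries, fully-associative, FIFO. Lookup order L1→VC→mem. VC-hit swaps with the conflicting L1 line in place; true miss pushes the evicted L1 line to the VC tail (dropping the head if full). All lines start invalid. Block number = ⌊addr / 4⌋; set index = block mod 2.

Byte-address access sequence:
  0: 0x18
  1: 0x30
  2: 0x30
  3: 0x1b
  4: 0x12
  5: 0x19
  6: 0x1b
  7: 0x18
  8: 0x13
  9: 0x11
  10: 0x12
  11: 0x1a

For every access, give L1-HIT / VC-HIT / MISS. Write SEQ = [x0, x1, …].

SEQ = [MISS, MISS, L1-HIT, VC-HIT, MISS, VC-HIT, L1-HIT, L1-HIT, VC-HIT, L1-HIT, L1-HIT, VC-HIT]

  [0] addr=0x18 blk=6 s=0: MISS | VC []
  [1] addr=0x30 blk=12 s=0: MISS | VC [6]
  [2] addr=0x30 blk=12 s=0: L1-HIT | VC [6]
  [3] addr=0x1b blk=6 s=0: VC-HIT | VC [12]
  [4] addr=0x12 blk=4 s=0: MISS | VC [12, 6]
  [5] addr=0x19 blk=6 s=0: VC-HIT | VC [12, 4]
  [6] addr=0x1b blk=6 s=0: L1-HIT | VC [12, 4]
  [7] addr=0x18 blk=6 s=0: L1-HIT | VC [12, 4]
  [8] addr=0x13 blk=4 s=0: VC-HIT | VC [12, 6]
  [9] addr=0x11 blk=4 s=0: L1-HIT | VC [12, 6]
  [10] addr=0x12 blk=4 s=0: L1-HIT | VC [12, 6]
  [11] addr=0x1a blk=6 s=0: VC-HIT | VC [12, 4]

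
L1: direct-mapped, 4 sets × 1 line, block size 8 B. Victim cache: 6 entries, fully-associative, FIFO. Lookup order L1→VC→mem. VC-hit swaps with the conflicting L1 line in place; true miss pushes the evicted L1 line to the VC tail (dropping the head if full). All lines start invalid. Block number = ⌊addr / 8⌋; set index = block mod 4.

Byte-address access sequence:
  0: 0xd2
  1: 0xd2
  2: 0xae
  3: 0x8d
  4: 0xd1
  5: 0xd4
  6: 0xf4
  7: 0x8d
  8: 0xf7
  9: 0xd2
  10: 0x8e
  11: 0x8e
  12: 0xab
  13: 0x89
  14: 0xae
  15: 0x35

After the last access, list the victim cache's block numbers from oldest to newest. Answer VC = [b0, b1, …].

VC = [17, 30, 26]

#0 0xd2→b26/s2 MISS; vc=[]
#1 0xd2→b26/s2 L1-HIT; vc=[]
#2 0xae→b21/s1 MISS; vc=[]
#3 0x8d→b17/s1 MISS; vc=[21]
#4 0xd1→b26/s2 L1-HIT; vc=[21]
#5 0xd4→b26/s2 L1-HIT; vc=[21]
#6 0xf4→b30/s2 MISS; vc=[21,26]
#7 0x8d→b17/s1 L1-HIT; vc=[21,26]
#8 0xf7→b30/s2 L1-HIT; vc=[21,26]
#9 0xd2→b26/s2 VC-HIT; vc=[21,30]
#10 0x8e→b17/s1 L1-HIT; vc=[21,30]
#11 0x8e→b17/s1 L1-HIT; vc=[21,30]
#12 0xab→b21/s1 VC-HIT; vc=[17,30]
#13 0x89→b17/s1 VC-HIT; vc=[21,30]
#14 0xae→b21/s1 VC-HIT; vc=[17,30]
#15 0x35→b6/s2 MISS; vc=[17,30,26]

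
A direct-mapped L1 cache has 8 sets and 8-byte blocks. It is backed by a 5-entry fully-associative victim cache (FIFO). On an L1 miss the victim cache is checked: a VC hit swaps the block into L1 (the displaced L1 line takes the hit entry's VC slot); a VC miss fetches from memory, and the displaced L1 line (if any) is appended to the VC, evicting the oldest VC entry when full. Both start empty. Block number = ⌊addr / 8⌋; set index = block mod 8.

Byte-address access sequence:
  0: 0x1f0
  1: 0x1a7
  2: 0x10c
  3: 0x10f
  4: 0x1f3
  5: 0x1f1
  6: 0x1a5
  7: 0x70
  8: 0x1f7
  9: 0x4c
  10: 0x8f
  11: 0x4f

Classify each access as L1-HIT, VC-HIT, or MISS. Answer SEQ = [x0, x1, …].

0: 0x1f0 (blk 62, set 6) → MISS  vc=[]
1: 0x1a7 (blk 52, set 4) → MISS  vc=[]
2: 0x10c (blk 33, set 1) → MISS  vc=[]
3: 0x10f (blk 33, set 1) → L1-HIT  vc=[]
4: 0x1f3 (blk 62, set 6) → L1-HIT  vc=[]
5: 0x1f1 (blk 62, set 6) → L1-HIT  vc=[]
6: 0x1a5 (blk 52, set 4) → L1-HIT  vc=[]
7: 0x70 (blk 14, set 6) → MISS  vc=[62]
8: 0x1f7 (blk 62, set 6) → VC-HIT  vc=[14]
9: 0x4c (blk 9, set 1) → MISS  vc=[14, 33]
10: 0x8f (blk 17, set 1) → MISS  vc=[14, 33, 9]
11: 0x4f (blk 9, set 1) → VC-HIT  vc=[14, 33, 17]

SEQ = [MISS, MISS, MISS, L1-HIT, L1-HIT, L1-HIT, L1-HIT, MISS, VC-HIT, MISS, MISS, VC-HIT]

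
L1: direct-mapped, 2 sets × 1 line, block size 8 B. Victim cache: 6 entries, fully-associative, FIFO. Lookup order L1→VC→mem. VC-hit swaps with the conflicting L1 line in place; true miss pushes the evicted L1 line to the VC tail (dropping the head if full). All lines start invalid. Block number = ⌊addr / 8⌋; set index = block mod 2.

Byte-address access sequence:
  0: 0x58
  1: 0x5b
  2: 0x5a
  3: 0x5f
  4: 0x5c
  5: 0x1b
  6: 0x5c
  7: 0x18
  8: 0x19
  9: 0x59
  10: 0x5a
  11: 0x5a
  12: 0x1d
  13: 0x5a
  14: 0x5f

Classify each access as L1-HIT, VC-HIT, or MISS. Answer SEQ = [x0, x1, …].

  [0] addr=0x58 blk=11 s=1: MISS | VC []
  [1] addr=0x5b blk=11 s=1: L1-HIT | VC []
  [2] addr=0x5a blk=11 s=1: L1-HIT | VC []
  [3] addr=0x5f blk=11 s=1: L1-HIT | VC []
  [4] addr=0x5c blk=11 s=1: L1-HIT | VC []
  [5] addr=0x1b blk=3 s=1: MISS | VC [11]
  [6] addr=0x5c blk=11 s=1: VC-HIT | VC [3]
  [7] addr=0x18 blk=3 s=1: VC-HIT | VC [11]
  [8] addr=0x19 blk=3 s=1: L1-HIT | VC [11]
  [9] addr=0x59 blk=11 s=1: VC-HIT | VC [3]
  [10] addr=0x5a blk=11 s=1: L1-HIT | VC [3]
  [11] addr=0x5a blk=11 s=1: L1-HIT | VC [3]
  [12] addr=0x1d blk=3 s=1: VC-HIT | VC [11]
  [13] addr=0x5a blk=11 s=1: VC-HIT | VC [3]
  [14] addr=0x5f blk=11 s=1: L1-HIT | VC [3]

SEQ = [MISS, L1-HIT, L1-HIT, L1-HIT, L1-HIT, MISS, VC-HIT, VC-HIT, L1-HIT, VC-HIT, L1-HIT, L1-HIT, VC-HIT, VC-HIT, L1-HIT]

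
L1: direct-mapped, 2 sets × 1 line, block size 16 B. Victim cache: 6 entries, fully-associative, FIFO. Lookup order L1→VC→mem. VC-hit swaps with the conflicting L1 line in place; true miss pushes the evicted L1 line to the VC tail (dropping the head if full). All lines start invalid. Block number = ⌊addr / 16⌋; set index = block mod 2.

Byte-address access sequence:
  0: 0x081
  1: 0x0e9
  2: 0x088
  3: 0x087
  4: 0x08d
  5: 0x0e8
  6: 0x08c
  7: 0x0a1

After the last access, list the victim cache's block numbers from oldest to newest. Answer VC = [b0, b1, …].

0: 0x81 (blk 8, set 0) → MISS  vc=[]
1: 0xe9 (blk 14, set 0) → MISS  vc=[8]
2: 0x88 (blk 8, set 0) → VC-HIT  vc=[14]
3: 0x87 (blk 8, set 0) → L1-HIT  vc=[14]
4: 0x8d (blk 8, set 0) → L1-HIT  vc=[14]
5: 0xe8 (blk 14, set 0) → VC-HIT  vc=[8]
6: 0x8c (blk 8, set 0) → VC-HIT  vc=[14]
7: 0xa1 (blk 10, set 0) → MISS  vc=[14, 8]

VC = [14, 8]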